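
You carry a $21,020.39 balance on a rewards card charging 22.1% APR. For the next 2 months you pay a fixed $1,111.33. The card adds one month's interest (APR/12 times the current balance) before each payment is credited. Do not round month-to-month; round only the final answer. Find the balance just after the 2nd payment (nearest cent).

$19,558.64

Monthly rate r = 22.1%/12 = 1.84167% = 0.0184167.
Each month: B ← B·(1+r) − $1,111.33.
Month 1: interest $387.13; balance after payment $20,296.19.
Month 2: interest $373.79; balance after payment $19,558.64.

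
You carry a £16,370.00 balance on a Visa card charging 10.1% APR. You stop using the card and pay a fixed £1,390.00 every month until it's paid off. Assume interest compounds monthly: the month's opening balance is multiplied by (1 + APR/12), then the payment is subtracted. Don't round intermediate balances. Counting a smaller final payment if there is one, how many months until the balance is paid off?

13 payments

Monthly rate r = 10.1%/12 = 0.841667% = 0.00841667.
Recurrence: B ← B·(1+r) − £1,390.00.
Month 1: interest £137.78; balance after payment £15,117.78.
Month 2: interest £127.24; balance after payment £13,855.02.
Closed form: n = −ln(1 − rB₀/P)/ln(1+r) = −ln(0.90088)/ln(1.00842) ≈ 12.454, so the balance reaches zero during payment 13.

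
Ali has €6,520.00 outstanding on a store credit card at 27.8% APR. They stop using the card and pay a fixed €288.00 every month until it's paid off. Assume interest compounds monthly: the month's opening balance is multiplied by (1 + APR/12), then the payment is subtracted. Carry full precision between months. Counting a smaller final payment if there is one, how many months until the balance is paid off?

33 payments

Monthly rate r = 27.8%/12 = 2.31667% = 0.0231667.
Recurrence: B ← B·(1+r) − €288.00.
Month 1: interest €151.05; balance after payment €6,383.05.
Month 2: interest €147.87; balance after payment €6,242.92.
Closed form: n = −ln(1 − rB₀/P)/ln(1+r) = −ln(0.47553)/ln(1.02317) ≈ 32.456, so the balance reaches zero during payment 33.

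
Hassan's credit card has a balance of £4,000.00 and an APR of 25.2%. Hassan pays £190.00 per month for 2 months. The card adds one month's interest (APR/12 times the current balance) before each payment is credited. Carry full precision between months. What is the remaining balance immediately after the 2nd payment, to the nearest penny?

£3,785.77

Monthly rate r = 25.2%/12 = 2.1% = 0.021.
Each month: B ← B·(1+r) − £190.00.
Month 1: interest £84.00; balance after payment £3,894.00.
Month 2: interest £81.77; balance after payment £3,785.77.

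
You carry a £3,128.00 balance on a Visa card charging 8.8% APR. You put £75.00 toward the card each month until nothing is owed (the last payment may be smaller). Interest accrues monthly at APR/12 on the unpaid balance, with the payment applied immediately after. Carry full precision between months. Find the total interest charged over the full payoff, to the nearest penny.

Monthly rate r = 8.8%/12 = 0.733333% = 0.00733333.
Payoff takes n = ⌈−ln(1 − rB₀/P)/ln(1+r)⌉ = ⌈49.964⌉ = 50 payments; the last is £72.31.
Total paid = 49·£75.00 + £72.31 = £3,747.31.
Total interest = total paid − principal = £3,747.31 − £3,128.00 = £619.31.

£619.31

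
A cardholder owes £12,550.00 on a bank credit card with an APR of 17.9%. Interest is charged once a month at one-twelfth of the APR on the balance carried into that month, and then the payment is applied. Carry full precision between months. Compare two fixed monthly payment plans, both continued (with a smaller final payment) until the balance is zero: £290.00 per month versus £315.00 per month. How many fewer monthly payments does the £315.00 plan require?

Monthly rate r = 17.9%/12 = 1.49167% = 0.0149167.
At £290.00/mo: n = ⌈−ln(1 − rB₀/P)/ln(1+r)⌉ = 71 payments (last £13.42); total interest = total paid − £12,550.00 = £7,763.42.
At £315.00/mo: 61 payments (last £292.64); total interest £6,642.64.
Payments saved = 71 − 61 = 10.

10 fewer payments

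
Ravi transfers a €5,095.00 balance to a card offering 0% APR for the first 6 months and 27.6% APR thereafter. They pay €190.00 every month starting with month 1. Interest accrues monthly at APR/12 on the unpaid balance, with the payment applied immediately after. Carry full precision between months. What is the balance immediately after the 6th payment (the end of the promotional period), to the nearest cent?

€3,955.00

Promo months 1–6 at r₀ = 0%/12 = 0; months 7+ at r₁ = 27.6%/12 = 0.023.
After month 6 (no interest yet): B = €5,095.00 − 6·€190.00 = €3,955.00.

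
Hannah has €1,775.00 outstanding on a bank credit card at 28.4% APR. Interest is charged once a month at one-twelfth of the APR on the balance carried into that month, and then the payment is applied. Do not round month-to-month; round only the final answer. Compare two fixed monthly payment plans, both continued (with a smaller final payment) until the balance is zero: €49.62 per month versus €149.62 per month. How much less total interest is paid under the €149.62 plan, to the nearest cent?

Monthly rate r = 28.4%/12 = 2.36667% = 0.0236667.
At €49.62/mo: n = ⌈−ln(1 − rB₀/P)/ln(1+r)⌉ = 81 payments (last €7.36); total interest = total paid − €1,775.00 = €2,201.96.
At €149.62/mo: 15 payments (last €13.55); total interest €333.23.
Interest saved = €2,201.96 − €333.23 = €1,868.73.

€1,868.73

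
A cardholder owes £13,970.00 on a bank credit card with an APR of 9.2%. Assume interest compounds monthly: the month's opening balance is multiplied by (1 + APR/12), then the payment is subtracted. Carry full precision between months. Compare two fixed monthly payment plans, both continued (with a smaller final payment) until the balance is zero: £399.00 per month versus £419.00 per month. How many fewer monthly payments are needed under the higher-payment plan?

2 fewer payments

Monthly rate r = 9.2%/12 = 0.766667% = 0.00766667.
At £399.00/mo: n = ⌈−ln(1 − rB₀/P)/ln(1+r)⌉ = 41 payments (last £369.17); total interest = total paid − £13,970.00 = £2,359.17.
At £419.00/mo: 39 payments (last £273.39); total interest £2,225.39.
Payments saved = 41 − 39 = 2.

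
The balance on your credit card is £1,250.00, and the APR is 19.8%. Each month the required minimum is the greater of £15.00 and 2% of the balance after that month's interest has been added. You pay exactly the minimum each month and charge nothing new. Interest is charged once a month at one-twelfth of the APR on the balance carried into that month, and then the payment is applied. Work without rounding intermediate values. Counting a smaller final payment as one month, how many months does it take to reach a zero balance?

240 months

Monthly rate r = 19.8%/12 = 1.65% = 0.0165.
While 2% of the post-interest balance exceeds £15.00, each month B ← (B·(1+r))·(1 − 0.02), i.e. B shrinks by the factor (1+r)·0.98 = 0.99617.
This holds for months 1–138. Entering month 139 the balance is £736.08; 2% of the post-interest balance is now below £15.00, so the flat £15.00 minimum applies from here.
From month 139 a fixed £15.00 at rate r clears £736.08 in 102 more payments. Total: 138 + 102 = 240 months.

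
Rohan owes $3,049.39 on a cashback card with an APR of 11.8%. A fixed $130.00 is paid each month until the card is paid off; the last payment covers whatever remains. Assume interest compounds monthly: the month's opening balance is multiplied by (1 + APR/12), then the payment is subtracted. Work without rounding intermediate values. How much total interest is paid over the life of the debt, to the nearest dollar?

Monthly rate r = 11.8%/12 = 0.983333% = 0.00983333.
Payoff takes n = ⌈−ln(1 − rB₀/P)/ln(1+r)⌉ = ⌈26.797⌉ = 27 payments; the last is $103.77.
Total paid = 26·$130.00 + $103.77 = $3,483.77.
Total interest = total paid − principal = $3,483.77 − $3,049.39 = $434.38.

$434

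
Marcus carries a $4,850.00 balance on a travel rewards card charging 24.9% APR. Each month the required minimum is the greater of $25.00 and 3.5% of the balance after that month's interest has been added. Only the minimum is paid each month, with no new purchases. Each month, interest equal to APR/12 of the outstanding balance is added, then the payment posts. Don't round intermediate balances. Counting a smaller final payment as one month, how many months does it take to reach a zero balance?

171 months

Monthly rate r = 24.9%/12 = 2.075% = 0.02075.
While 3.5% of the post-interest balance exceeds $25.00, each month B ← (B·(1+r))·(1 − 0.035), i.e. B shrinks by the factor (1+r)·0.965 = 0.98502.
This holds for months 1–129. Entering month 130 the balance is $692.41; 3.5% of the post-interest balance is now below $25.00, so the flat $25.00 minimum applies from here.
From month 130 a fixed $25.00 at rate r clears $692.41 in 42 more payments. Total: 129 + 42 = 171 months.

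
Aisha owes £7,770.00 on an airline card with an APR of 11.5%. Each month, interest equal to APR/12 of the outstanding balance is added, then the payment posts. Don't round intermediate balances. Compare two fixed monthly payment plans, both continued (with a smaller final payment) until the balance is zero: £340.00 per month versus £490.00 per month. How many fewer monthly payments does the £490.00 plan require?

8 fewer payments

Monthly rate r = 11.5%/12 = 0.958333% = 0.00958333.
At £340.00/mo: n = ⌈−ln(1 − rB₀/P)/ln(1+r)⌉ = 26 payments (last £311.93); total interest = total paid − £7,770.00 = £1,041.93.
At £490.00/mo: 18 payments (last £138.75); total interest £698.75.
Payments saved = 26 − 18 = 8.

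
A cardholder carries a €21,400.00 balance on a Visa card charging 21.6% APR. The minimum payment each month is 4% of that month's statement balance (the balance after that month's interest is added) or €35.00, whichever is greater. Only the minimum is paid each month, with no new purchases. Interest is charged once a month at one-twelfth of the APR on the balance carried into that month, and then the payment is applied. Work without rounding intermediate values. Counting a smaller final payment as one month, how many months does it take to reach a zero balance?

Monthly rate r = 21.6%/12 = 1.8% = 0.018.
While 4% of the post-interest balance exceeds €35.00, each month B ← (B·(1+r))·(1 − 0.04), i.e. B shrinks by the factor (1+r)·0.96 = 0.97728.
This holds for months 1–140. Entering month 141 the balance is €857.19; 4% of the post-interest balance is now below €35.00, so the flat €35.00 minimum applies from here.
From month 141 a fixed €35.00 at rate r clears €857.19 in 33 more payments. Total: 140 + 33 = 173 months.

173 months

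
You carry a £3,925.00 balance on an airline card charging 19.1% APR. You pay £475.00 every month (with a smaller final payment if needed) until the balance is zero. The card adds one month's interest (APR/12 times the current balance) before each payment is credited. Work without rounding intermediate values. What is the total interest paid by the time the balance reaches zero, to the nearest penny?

£316.89

Monthly rate r = 19.1%/12 = 1.59167% = 0.0159167.
Payoff takes n = ⌈−ln(1 − rB₀/P)/ln(1+r)⌉ = ⌈8.930⌉ = 9 payments; the last is £441.89.
Total paid = 8·£475.00 + £441.89 = £4,241.89.
Total interest = total paid − principal = £4,241.89 − £3,925.00 = £316.89.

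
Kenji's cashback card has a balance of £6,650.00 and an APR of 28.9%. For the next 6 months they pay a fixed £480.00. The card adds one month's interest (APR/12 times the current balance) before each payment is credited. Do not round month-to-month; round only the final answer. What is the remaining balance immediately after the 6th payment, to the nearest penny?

£4,611.60

Monthly rate r = 28.9%/12 = 2.40833% = 0.0240833.
Each month: B ← B·(1+r) − £480.00.
Month 1: interest £160.15; balance after payment £6,330.15.
Month 2: interest £152.45; balance after payment £6,002.61.
Month 3: interest £144.56; balance after payment £5,667.17.
Month 4: interest £136.48; balance after payment £5,323.65.
Month 5: interest £128.21; balance after payment £4,971.86.
Month 6: interest £119.74; balance after payment £4,611.60.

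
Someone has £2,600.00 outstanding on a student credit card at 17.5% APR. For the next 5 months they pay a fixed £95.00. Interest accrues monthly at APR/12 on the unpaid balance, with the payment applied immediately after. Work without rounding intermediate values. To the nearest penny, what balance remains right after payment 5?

£2,306.14

Monthly rate r = 17.5%/12 = 1.45833% = 0.0145833.
Each month: B ← B·(1+r) − £95.00.
Month 1: interest £37.92; balance after payment £2,542.92.
Month 2: interest £37.08; balance after payment £2,485.00.
Month 3: interest £36.24; balance after payment £2,426.24.
Month 4: interest £35.38; balance after payment £2,366.62.
Month 5: interest £34.51; balance after payment £2,306.14.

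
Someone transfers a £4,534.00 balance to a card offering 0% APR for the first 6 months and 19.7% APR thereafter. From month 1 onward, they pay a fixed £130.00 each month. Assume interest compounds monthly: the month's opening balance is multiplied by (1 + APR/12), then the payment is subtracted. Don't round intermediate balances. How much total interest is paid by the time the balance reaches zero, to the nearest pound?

£1,376

Promo months 1–6 at r₀ = 0%/12 = 0; months 7+ at r₁ = 19.7%/12 = 0.0164167.
After month 6 (no interest yet): B = £4,534.00 − 6·£130.00 = £3,754.00.
Then at r₁ with £130.00/mo: n₂ = −ln(1 − r₁·B/P)/ln(1+r₁) ≈ 39.46 → 40 more payments.
Total paid = 45·£130.00 + £60.32 = £5,910.32; interest = £5,910.32 − £4,534.00 = £1,376.32.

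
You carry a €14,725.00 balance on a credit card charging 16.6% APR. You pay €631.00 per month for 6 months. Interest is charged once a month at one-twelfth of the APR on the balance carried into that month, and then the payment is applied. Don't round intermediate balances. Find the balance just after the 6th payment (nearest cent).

Monthly rate r = 16.6%/12 = 1.38333% = 0.0138333.
Each month: B ← B·(1+r) − €631.00.
Month 1: interest €203.70; balance after payment €14,297.70.
Month 2: interest €197.78; balance after payment €13,864.48.
Month 3: interest €191.79; balance after payment €13,425.27.
Month 4: interest €185.72; balance after payment €12,979.99.
Month 5: interest €179.56; balance after payment €12,528.55.
Month 6: interest €173.31; balance after payment €12,070.86.

€12,070.86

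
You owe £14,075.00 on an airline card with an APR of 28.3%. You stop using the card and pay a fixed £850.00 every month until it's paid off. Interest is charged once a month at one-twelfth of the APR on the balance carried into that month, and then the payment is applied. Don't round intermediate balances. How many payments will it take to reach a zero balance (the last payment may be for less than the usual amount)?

Monthly rate r = 28.3%/12 = 2.35833% = 0.0235833.
Recurrence: B ← B·(1+r) − £850.00.
Month 1: interest £331.94; balance after payment £13,556.94.
Month 2: interest £319.72; balance after payment £13,026.65.
Closed form: n = −ln(1 − rB₀/P)/ln(1+r) = −ln(0.60949)/ln(1.02358) ≈ 21.242, so the balance reaches zero during payment 22.

22 months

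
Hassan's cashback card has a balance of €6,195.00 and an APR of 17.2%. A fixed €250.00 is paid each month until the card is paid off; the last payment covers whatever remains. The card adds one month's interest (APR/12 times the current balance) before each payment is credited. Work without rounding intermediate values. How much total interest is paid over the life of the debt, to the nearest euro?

Monthly rate r = 17.2%/12 = 1.43333% = 0.0143333.
Payoff takes n = ⌈−ln(1 − rB₀/P)/ln(1+r)⌉ = ⌈30.832⌉ = 31 payments; the last is €208.18.
Total paid = 30·€250.00 + €208.18 = €7,708.18.
Total interest = total paid − principal = €7,708.18 − €6,195.00 = €1,513.18.

€1,513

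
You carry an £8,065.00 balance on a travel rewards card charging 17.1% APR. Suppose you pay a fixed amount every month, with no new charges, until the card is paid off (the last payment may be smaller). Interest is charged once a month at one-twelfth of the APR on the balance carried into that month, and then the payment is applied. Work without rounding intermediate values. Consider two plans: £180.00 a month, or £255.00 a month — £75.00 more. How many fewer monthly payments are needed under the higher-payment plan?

29 fewer payments

Monthly rate r = 17.1%/12 = 1.425% = 0.01425.
At £180.00/mo: n = ⌈−ln(1 − rB₀/P)/ln(1+r)⌉ = 72 payments (last £163.28); total interest = total paid − £8,065.00 = £4,878.28.
At £255.00/mo: 43 payments (last £87.25); total interest £2,732.25.
Payments saved = 72 − 43 = 29.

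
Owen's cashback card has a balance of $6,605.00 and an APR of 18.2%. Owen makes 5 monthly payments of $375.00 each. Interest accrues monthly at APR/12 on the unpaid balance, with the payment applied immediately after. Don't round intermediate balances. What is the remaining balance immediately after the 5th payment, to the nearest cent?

$5,188.56

Monthly rate r = 18.2%/12 = 1.51667% = 0.0151667.
Each month: B ← B·(1+r) − $375.00.
Month 1: interest $100.18; balance after payment $6,330.18.
Month 2: interest $96.01; balance after payment $6,051.18.
Month 3: interest $91.78; balance after payment $5,767.96.
Month 4: interest $87.48; balance after payment $5,480.44.
Month 5: interest $83.12; balance after payment $5,188.56.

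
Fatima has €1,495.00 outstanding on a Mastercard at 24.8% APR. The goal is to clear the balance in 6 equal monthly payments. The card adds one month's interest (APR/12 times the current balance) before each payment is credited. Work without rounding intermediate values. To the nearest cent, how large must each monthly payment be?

Monthly rate r = 24.8%/12 = 2.06667% = 0.0206667.
Level-payment amortization: P = B₀·r / (1 − (1+r)^(−n)) = 1495.00·0.0206667 / (1 − 1.02067^(−6)).
Denominator 1 − (1+r)^(−6) = 0.115502906.
P = 30.8967 / 0.115502906 ≈ 267.50.

€267.50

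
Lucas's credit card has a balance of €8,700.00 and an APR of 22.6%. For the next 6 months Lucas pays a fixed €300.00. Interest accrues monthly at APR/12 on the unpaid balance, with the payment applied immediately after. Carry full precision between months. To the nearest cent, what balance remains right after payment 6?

Monthly rate r = 22.6%/12 = 1.88333% = 0.0188333.
Each month: B ← B·(1+r) − €300.00.
Month 1: interest €163.85; balance after payment €8,563.85.
Month 2: interest €161.29; balance after payment €8,425.14.
Month 3: interest €158.67; balance after payment €8,283.81.
Month 4: interest €156.01; balance after payment €8,139.82.
Month 5: interest €153.30; balance after payment €7,993.12.
Month 6: interest €150.54; balance after payment €7,843.66.

€7,843.66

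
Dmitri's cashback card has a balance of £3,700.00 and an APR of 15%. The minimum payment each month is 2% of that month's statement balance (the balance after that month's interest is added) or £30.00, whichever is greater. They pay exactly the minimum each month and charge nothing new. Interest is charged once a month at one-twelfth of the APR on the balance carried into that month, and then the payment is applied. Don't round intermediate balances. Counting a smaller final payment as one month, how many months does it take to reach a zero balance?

Monthly rate r = 15%/12 = 1.25% = 0.0125.
While 2% of the post-interest balance exceeds £30.00, each month B ← (B·(1+r))·(1 − 0.02), i.e. B shrinks by the factor (1+r)·0.98 = 0.99225.
This holds for months 1–118. Entering month 119 the balance is £1,477.38; 2% of the post-interest balance is now below £30.00, so the flat £30.00 minimum applies from here.
From month 119 a fixed £30.00 at rate r clears £1,477.38 in 77 more payments. Total: 118 + 77 = 195 months.

195 months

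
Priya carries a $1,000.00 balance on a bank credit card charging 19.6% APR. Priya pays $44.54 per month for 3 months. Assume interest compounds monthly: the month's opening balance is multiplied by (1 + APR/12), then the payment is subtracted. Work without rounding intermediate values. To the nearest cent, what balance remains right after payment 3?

$913.99

Monthly rate r = 19.6%/12 = 1.63333% = 0.0163333.
Each month: B ← B·(1+r) − $44.54.
Month 1: interest $16.33; balance after payment $971.79.
Month 2: interest $15.87; balance after payment $943.13.
Month 3: interest $15.40; balance after payment $913.99.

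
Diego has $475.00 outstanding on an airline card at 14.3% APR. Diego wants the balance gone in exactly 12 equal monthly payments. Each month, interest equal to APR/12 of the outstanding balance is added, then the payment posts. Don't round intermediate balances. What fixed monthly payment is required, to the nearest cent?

$42.72

Monthly rate r = 14.3%/12 = 1.19167% = 0.0119167.
Level-payment amortization: P = B₀·r / (1 − (1+r)^(−n)) = 475.00·0.0119167 / (1 − 1.01192^(−12)).
Denominator 1 − (1+r)^(−12) = 0.132512926.
P = 5.66042 / 0.132512926 ≈ 42.72.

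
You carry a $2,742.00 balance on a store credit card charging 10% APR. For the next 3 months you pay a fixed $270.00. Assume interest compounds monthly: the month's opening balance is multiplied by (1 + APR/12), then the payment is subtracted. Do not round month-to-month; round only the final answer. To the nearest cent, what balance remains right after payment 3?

Monthly rate r = 10%/12 = 0.833333% = 0.00833333.
Each month: B ← B·(1+r) − $270.00.
Month 1: interest $22.85; balance after payment $2,494.85.
Month 2: interest $20.79; balance after payment $2,245.64.
Month 3: interest $18.71; balance after payment $1,994.35.

$1,994.35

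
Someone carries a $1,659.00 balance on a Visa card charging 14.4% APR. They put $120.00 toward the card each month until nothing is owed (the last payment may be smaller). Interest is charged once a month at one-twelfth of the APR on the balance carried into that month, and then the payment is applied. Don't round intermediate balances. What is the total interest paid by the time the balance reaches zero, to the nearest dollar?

Monthly rate r = 14.4%/12 = 1.2% = 0.012.
Payoff takes n = ⌈−ln(1 − rB₀/P)/ln(1+r)⌉ = ⌈15.207⌉ = 16 payments; the last is $25.00.
Total paid = 15·$120.00 + $25.00 = $1,825.00.
Total interest = total paid − principal = $1,825.00 − $1,659.00 = $166.00.

$166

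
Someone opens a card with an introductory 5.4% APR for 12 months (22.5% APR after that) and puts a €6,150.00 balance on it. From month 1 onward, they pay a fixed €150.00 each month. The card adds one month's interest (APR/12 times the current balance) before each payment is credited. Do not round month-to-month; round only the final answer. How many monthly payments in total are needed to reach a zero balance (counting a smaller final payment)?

Promo months 1–12 at r₀ = 5.4%/12 = 0.0045; months 13+ at r₁ = 22.5%/12 = 0.01875.
After month 12: iterate B ← B·(1+r₀) − €150.00 for 12 months → €4,645.22.
Then at r₁ with €150.00/mo: n₂ = −ln(1 − r₁·B/P)/ln(1+r₁) ≈ 46.78 → 47 more payments.

59 months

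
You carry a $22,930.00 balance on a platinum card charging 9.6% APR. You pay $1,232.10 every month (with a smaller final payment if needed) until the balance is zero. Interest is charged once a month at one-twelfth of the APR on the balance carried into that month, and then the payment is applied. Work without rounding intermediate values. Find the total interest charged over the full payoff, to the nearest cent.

Monthly rate r = 9.6%/12 = 0.8% = 0.008.
Payoff takes n = ⌈−ln(1 − rB₀/P)/ln(1+r)⌉ = ⌈20.231⌉ = 21 payments; the last is $285.93.
Total paid = 20·$1,232.10 + $285.93 = $24,927.93.
Total interest = total paid − principal = $24,927.93 − $22,930.00 = $1,997.93.

$1,997.93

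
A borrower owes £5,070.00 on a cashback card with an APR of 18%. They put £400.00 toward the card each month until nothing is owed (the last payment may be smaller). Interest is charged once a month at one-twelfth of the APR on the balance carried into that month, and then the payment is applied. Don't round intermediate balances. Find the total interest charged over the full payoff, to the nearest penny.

£595.82

Monthly rate r = 18%/12 = 1.5% = 0.015.
Payoff takes n = ⌈−ln(1 − rB₀/P)/ln(1+r)⌉ = ⌈14.164⌉ = 15 payments; the last is £65.82.
Total paid = 14·£400.00 + £65.82 = £5,665.82.
Total interest = total paid − principal = £5,665.82 − £5,070.00 = £595.82.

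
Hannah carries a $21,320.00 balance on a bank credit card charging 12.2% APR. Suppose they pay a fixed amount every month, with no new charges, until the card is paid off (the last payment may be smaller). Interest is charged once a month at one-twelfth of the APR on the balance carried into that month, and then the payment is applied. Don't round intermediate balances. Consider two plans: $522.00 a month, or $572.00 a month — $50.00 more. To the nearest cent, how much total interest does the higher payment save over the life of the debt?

$753.08

Monthly rate r = 12.2%/12 = 1.01667% = 0.0101667.
At $522.00/mo: n = ⌈−ln(1 − rB₀/P)/ln(1+r)⌉ = 54 payments (last $22.54); total interest = total paid − $21,320.00 = $6,368.54.
At $572.00/mo: 48 payments (last $51.46); total interest $5,615.46.
Interest saved = $6,368.54 − $5,615.46 = $753.08.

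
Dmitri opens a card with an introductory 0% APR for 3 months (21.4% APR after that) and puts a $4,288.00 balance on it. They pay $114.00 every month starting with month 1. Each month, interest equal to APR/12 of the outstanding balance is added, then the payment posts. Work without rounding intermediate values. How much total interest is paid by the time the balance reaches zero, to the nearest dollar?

$2,249

Promo months 1–3 at r₀ = 0%/12 = 0; months 4+ at r₁ = 21.4%/12 = 0.0178333.
After month 3 (no interest yet): B = $4,288.00 − 3·$114.00 = $3,946.00.
Then at r₁ with $114.00/mo: n₂ = −ln(1 − r₁·B/P)/ln(1+r₁) ≈ 54.34 → 55 more payments.
Total paid = 57·$114.00 + $38.58 = $6,536.58; interest = $6,536.58 − $4,288.00 = $2,248.58.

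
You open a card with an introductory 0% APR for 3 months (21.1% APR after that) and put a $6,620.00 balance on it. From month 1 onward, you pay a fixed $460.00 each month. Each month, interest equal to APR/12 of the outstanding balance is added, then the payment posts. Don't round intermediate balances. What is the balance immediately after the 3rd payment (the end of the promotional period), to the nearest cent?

$5,240.00

Promo months 1–3 at r₀ = 0%/12 = 0; months 4+ at r₁ = 21.1%/12 = 0.0175833.
After month 3 (no interest yet): B = $6,620.00 − 3·$460.00 = $5,240.00.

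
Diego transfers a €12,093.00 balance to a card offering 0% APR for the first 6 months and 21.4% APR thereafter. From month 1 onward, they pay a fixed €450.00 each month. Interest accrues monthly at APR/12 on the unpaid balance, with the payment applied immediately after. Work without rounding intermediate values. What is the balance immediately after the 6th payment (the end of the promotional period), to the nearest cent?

Promo months 1–6 at r₀ = 0%/12 = 0; months 7+ at r₁ = 21.4%/12 = 0.0178333.
After month 6 (no interest yet): B = €12,093.00 − 6·€450.00 = €9,393.00.

€9,393.00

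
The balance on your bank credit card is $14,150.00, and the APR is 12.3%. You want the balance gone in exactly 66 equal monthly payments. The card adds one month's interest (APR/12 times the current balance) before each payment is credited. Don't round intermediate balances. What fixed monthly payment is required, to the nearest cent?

$296.08

Monthly rate r = 12.3%/12 = 1.025% = 0.01025.
Level-payment amortization: P = B₀·r / (1 − (1+r)^(−n)) = 14150.00·0.01025 / (1 − 1.01025^(−66)).
Denominator 1 − (1+r)^(−66) = 0.489853045.
P = 145.037 / 0.489853045 ≈ 296.08.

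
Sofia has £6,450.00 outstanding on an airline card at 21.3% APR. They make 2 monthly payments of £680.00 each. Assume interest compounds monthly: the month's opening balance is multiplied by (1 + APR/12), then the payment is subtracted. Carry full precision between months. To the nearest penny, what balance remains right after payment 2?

Monthly rate r = 21.3%/12 = 1.775% = 0.01775.
Each month: B ← B·(1+r) − £680.00.
Month 1: interest £114.49; balance after payment £5,884.49.
Month 2: interest £104.45; balance after payment £5,308.94.

£5,308.94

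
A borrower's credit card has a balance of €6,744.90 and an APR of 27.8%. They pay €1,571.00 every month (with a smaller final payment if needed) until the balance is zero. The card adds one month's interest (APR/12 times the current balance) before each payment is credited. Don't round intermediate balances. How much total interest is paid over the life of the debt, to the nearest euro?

Monthly rate r = 27.8%/12 = 2.31667% = 0.0231667.
Payoff takes n = ⌈−ln(1 − rB₀/P)/ln(1+r)⌉ = ⌈4.574⌉ = 5 payments; the last is €906.75.
Total paid = 4·€1,571.00 + €906.75 = €7,190.75.
Total interest = total paid − principal = €7,190.75 − €6,744.90 = €445.85.

€446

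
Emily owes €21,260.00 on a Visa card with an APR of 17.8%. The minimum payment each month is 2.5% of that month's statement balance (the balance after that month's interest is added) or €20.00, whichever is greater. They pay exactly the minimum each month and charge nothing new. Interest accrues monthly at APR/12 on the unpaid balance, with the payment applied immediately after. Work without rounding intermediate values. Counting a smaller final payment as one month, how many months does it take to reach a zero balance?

Monthly rate r = 17.8%/12 = 1.48333% = 0.0148333.
While 2.5% of the post-interest balance exceeds €20.00, each month B ← (B·(1+r))·(1 − 0.025), i.e. B shrinks by the factor (1+r)·0.975 = 0.98946.
This holds for months 1–312. Entering month 313 the balance is €780.11; 2.5% of the post-interest balance is now below €20.00, so the flat €20.00 minimum applies from here.
From month 313 a fixed €20.00 at rate r clears €780.11 in 59 more payments. Total: 312 + 59 = 371 months.

371 months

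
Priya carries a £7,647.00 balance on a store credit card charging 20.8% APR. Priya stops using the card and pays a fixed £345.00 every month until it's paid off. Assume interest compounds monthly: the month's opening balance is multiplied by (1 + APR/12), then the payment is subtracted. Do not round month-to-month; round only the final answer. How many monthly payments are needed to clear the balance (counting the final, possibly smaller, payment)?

Monthly rate r = 20.8%/12 = 1.73333% = 0.0173333.
Recurrence: B ← B·(1+r) − £345.00.
Month 1: interest £132.55; balance after payment £7,434.55.
Month 2: interest £128.87; balance after payment £7,218.41.
Closed form: n = −ln(1 − rB₀/P)/ln(1+r) = −ln(0.6158)/ln(1.01733) ≈ 28.213, so the balance reaches zero during payment 29.

29 payments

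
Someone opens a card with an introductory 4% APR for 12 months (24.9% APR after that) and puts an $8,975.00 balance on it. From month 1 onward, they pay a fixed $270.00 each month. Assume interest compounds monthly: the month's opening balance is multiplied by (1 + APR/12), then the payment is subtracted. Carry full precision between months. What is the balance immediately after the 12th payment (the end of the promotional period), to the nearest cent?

$6,040.59

Promo months 1–12 at r₀ = 4%/12 = 0.00333333; months 13+ at r₁ = 24.9%/12 = 0.02075.
After month 12: iterate B ← B·(1+r₀) − $270.00 for 12 months → $6,040.59.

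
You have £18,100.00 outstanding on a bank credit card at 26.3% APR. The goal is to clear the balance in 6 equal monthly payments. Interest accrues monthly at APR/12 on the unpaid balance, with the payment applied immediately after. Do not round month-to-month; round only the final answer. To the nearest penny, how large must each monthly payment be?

£3,252.25

Monthly rate r = 26.3%/12 = 2.19167% = 0.0219167.
Level-payment amortization: P = B₀·r / (1 − (1+r)^(−n)) = 18100.00·0.0219167 / (1 − 1.02192^(−6)).
Denominator 1 − (1+r)^(−6) = 0.121974545.
P = 396.692 / 0.121974545 ≈ 3252.25.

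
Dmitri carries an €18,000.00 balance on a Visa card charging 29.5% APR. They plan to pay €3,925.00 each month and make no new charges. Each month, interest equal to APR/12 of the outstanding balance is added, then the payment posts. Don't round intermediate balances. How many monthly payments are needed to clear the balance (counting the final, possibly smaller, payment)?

Monthly rate r = 29.5%/12 = 2.45833% = 0.0245833.
Recurrence: B ← B·(1+r) − €3,925.00.
Month 1: interest €442.50; balance after payment €14,517.50.
Month 2: interest €356.89; balance after payment €10,949.39.
Month 3: interest €269.17; balance after payment €7,293.56.
Month 4: interest €179.30; balance after payment €3,547.86.
Month 5: interest €87.22; balance after payment €0.00.

5 months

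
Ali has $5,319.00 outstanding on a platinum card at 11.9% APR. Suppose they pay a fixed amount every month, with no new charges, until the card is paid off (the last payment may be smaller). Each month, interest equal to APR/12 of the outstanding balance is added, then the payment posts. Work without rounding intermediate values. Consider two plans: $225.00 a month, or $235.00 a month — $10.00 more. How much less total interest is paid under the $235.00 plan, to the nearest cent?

$37.46

Monthly rate r = 11.9%/12 = 0.991667% = 0.00991667.
At $225.00/mo: n = ⌈−ln(1 − rB₀/P)/ln(1+r)⌉ = 28 payments (last $16.11); total interest = total paid − $5,319.00 = $772.11.
At $235.00/mo: 26 payments (last $178.65); total interest $734.65.
Interest saved = $772.11 − $734.65 = $37.46.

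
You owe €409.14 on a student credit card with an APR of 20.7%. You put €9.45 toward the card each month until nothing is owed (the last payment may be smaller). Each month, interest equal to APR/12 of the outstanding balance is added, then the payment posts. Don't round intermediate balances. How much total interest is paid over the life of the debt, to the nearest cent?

€349.92

Monthly rate r = 20.7%/12 = 1.725% = 0.01725.
Payoff takes n = ⌈−ln(1 − rB₀/P)/ln(1+r)⌉ = ⌈80.322⌉ = 81 payments; the last is €3.06.
Total paid = 80·€9.45 + €3.06 = €759.06.
Total interest = total paid − principal = €759.06 − €409.14 = €349.92.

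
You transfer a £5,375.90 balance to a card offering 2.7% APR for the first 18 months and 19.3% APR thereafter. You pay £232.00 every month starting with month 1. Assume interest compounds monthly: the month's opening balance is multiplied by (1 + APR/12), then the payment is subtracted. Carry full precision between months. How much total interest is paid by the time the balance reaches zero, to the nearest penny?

£219.07

Promo months 1–18 at r₀ = 2.7%/12 = 0.00225; months 19+ at r₁ = 19.3%/12 = 0.0160833.
After month 18: iterate B ← B·(1+r₀) − £232.00 for 18 months → £1,341.01.
Then at r₁ with £232.00/mo: n₂ = −ln(1 − r₁·B/P)/ln(1+r₁) ≈ 6.12 → 7 more payments.
Total paid = 24·£232.00 + £26.97 = £5,594.97; interest = £5,594.97 − £5,375.90 = £219.07.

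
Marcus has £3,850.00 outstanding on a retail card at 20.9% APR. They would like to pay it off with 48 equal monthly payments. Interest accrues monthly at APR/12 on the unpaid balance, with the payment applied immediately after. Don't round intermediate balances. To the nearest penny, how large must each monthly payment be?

Monthly rate r = 20.9%/12 = 1.74167% = 0.0174167.
Level-payment amortization: P = B₀·r / (1 − (1+r)^(−n)) = 3850.00·0.0174167 / (1 − 1.01742^(−48)).
Denominator 1 − (1+r)^(−48) = 0.56342857.
P = 67.0542 / 0.56342857 ≈ 119.01.

£119.01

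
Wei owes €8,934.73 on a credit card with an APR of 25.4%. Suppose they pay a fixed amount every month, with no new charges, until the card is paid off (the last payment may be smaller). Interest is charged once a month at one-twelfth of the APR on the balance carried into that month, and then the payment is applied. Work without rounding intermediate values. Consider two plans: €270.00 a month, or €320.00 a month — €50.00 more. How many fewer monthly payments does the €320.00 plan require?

Monthly rate r = 25.4%/12 = 2.11667% = 0.0211667.
At €270.00/mo: n = ⌈−ln(1 − rB₀/P)/ln(1+r)⌉ = 58 payments (last €149.30); total interest = total paid − €8,934.73 = €6,604.57.
At €320.00/mo: 43 payments (last €219.29); total interest €4,724.56.
Payments saved = 58 − 43 = 15.

15 fewer payments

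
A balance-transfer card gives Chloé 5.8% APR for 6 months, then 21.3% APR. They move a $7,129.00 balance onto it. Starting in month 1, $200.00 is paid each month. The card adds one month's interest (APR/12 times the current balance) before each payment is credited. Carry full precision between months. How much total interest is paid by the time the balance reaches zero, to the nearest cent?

$2,984.67

Promo months 1–6 at r₀ = 5.8%/12 = 0.00483333; months 7+ at r₁ = 21.3%/12 = 0.01775.
After month 6: iterate B ← B·(1+r₀) − $200.00 for 6 months → $6,123.66.
Then at r₁ with $200.00/mo: n₂ = −ln(1 − r₁·B/P)/ln(1+r₁) ≈ 44.57 → 45 more payments.
Total paid = 50·$200.00 + $113.67 = $10,113.67; interest = $10,113.67 − $7,129.00 = $2,984.67.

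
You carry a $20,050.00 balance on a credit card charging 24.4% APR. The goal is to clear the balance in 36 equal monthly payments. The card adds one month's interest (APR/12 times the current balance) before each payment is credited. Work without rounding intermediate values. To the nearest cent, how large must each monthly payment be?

$790.84

Monthly rate r = 24.4%/12 = 2.03333% = 0.0203333.
Level-payment amortization: P = B₀·r / (1 − (1+r)^(−n)) = 20050.00·0.0203333 / (1 − 1.02033^(−36)).
Denominator 1 − (1+r)^(−36) = 0.515509457.
P = 407.683 / 0.515509457 ≈ 790.84.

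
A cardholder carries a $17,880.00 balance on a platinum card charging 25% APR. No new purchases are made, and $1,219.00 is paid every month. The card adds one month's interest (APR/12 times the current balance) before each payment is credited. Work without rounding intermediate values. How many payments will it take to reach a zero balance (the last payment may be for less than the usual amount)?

Monthly rate r = 25%/12 = 2.08333% = 0.0208333.
Recurrence: B ← B·(1+r) − $1,219.00.
Month 1: interest $372.50; balance after payment $17,033.50.
Month 2: interest $354.86; balance after payment $16,169.36.
Closed form: n = −ln(1 − rB₀/P)/ln(1+r) = −ln(0.69442)/ln(1.02083) ≈ 17.686, so the balance reaches zero during payment 18.

18 months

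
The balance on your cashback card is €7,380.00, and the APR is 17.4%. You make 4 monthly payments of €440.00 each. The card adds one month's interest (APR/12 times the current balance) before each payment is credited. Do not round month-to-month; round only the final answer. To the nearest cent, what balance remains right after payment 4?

Monthly rate r = 17.4%/12 = 1.45% = 0.0145.
Each month: B ← B·(1+r) − €440.00.
Month 1: interest €107.01; balance after payment €7,047.01.
Month 2: interest €102.18; balance after payment €6,709.19.
Month 3: interest €97.28; balance after payment €6,366.47.
Month 4: interest €92.31; balance after payment €6,018.79.

€6,018.79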